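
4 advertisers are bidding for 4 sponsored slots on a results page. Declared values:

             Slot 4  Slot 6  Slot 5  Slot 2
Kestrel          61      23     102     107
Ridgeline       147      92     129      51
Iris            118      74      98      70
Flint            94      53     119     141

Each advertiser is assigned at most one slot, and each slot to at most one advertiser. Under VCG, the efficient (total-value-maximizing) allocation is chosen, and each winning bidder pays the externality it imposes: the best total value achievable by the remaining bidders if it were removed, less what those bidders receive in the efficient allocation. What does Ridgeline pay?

Ridgeline pays $44.

Efficient allocation: Kestrel→Slot 5 ($102), Ridgeline→Slot 4 ($147), Iris→Slot 6 ($74), Flint→Slot 2 ($141); total welfare W = $464.
Ridgeline receives Slot 4 at value $147, so the others get W − 147 = $317.
Without Ridgeline: best allocation of the remaining 3 bidders over all 4 slots is Kestrel→Slot 5 ($102), Iris→Slot 4 ($118), Flint→Slot 2 ($141), total $361.
VCG payment = (others' best without Ridgeline) − (others' welfare with Ridgeline) = 361 − 317 = $44.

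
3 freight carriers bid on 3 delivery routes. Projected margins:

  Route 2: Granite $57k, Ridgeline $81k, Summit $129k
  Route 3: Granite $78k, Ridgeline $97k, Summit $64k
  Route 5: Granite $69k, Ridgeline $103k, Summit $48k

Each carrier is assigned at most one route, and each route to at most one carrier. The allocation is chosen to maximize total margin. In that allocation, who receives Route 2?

This is the linear assignment problem.
Optimal: Granite→Route 3 ($78k), Ridgeline→Route 5 ($103k), Summit→Route 2 ($129k) — total 78+103+129 = $310k.
Column-greedy (each route in turn goes to its best remaining carrier) gives $295k, worse by 15.
Next-best assignment: Granite→Route 5, Ridgeline→Route 3, Summit→Route 2 = $295k.
Every other assignment is strictly worse.

Summit receives Route 2.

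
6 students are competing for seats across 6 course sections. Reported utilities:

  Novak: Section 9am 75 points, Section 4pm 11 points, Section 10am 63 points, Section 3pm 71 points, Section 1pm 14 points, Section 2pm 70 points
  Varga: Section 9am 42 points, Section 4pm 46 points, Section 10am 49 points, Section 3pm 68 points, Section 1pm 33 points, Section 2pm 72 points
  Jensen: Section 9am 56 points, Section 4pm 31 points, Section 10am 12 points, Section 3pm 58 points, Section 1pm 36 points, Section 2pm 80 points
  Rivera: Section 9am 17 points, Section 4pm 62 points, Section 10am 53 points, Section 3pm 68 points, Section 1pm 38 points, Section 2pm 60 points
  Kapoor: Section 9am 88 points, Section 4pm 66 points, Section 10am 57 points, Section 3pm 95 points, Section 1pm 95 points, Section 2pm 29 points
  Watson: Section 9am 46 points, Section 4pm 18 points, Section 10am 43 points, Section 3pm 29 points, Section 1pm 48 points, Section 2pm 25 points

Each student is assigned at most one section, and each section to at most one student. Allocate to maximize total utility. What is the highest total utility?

Max total: 423 points

This is a one-to-one assignment (maximum-weight bipartite matching).
Optimal: Novak→Section 9am (75 points), Varga→Section 3pm (68 points), Jensen→Section 2pm (80 points), Rivera→Section 4pm (62 points), Kapoor→Section 1pm (95 points), Watson→Section 10am (43 points) — total 75+68+80+62+95+43 = 423 points.
Row-greedy (each student in turn takes its best remaining section) gives 405 points, worse by 18.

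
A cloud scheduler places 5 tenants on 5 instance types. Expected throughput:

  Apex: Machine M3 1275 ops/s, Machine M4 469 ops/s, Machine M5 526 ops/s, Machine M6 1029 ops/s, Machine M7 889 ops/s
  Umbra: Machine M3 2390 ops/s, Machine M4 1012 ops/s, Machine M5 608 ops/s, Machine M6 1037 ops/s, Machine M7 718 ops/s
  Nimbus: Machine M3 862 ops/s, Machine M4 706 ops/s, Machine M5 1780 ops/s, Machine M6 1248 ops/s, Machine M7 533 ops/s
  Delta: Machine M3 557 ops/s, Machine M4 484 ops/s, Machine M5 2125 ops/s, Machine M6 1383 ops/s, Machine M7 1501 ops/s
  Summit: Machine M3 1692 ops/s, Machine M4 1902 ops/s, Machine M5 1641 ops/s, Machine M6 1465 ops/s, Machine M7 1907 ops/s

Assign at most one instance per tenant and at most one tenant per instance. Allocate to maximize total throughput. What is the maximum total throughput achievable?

Max total: 8602 ops/s

Optimal: Apex→Machine M6 (1029 ops/s), Umbra→Machine M3 (2390 ops/s), Nimbus→Machine M5 (1780 ops/s), Delta→Machine M7 (1501 ops/s), Summit→Machine M4 (1902 ops/s) — total 1029+2390+1780+1501+1902 = 8602 ops/s.
Max-entry greedy (repeatedly take the single best remaining cell) gives 8139 ops/s, worse by 463.
Swapping Umbra↔Nimbus (Umbra→Machine M5 608 ops/s, Nimbus→Machine M3 862 ops/s) loses 2700.
Every other assignment is strictly worse.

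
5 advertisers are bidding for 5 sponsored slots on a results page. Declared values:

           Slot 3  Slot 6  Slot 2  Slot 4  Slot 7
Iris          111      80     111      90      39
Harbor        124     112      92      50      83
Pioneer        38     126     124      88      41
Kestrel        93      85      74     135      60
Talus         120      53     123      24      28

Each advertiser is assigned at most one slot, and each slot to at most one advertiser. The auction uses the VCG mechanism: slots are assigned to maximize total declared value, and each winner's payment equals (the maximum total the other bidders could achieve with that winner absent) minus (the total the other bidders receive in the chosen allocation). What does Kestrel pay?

Efficient allocation: Iris→Slot 3 ($111), Harbor→Slot 7 ($83), Pioneer→Slot 6 ($126), Kestrel→Slot 4 ($135), Talus→Slot 2 ($123); total welfare W = $578.
Kestrel receives Slot 4 at value $135, so the others get W − 135 = $443.
Without Kestrel: best allocation of the remaining 4 bidders over all 5 slots is Iris→Slot 4 ($90), Harbor→Slot 3 ($124), Pioneer→Slot 6 ($126), Talus→Slot 2 ($123), total $463.
VCG payment = (others' best without Kestrel) − (others' welfare with Kestrel) = 463 − 443 = $20.

Kestrel pays $20.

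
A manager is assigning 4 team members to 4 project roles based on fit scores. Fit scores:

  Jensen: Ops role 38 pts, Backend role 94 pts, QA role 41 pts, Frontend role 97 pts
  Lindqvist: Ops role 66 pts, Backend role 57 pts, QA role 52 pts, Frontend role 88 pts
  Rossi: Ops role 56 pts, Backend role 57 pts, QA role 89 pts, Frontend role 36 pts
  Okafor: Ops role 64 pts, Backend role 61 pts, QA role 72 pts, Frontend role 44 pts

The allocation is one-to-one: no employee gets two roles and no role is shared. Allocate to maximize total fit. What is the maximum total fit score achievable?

Optimal: Jensen→Backend role (94 pts), Lindqvist→Frontend role (88 pts), Rossi→QA role (89 pts), Okafor→Ops role (64 pts) — total 94+88+89+64 = 335 pts.
Max-entry greedy (repeatedly take the single best remaining cell) gives 313 pts, worse by 22.

Maximum total: 335 pts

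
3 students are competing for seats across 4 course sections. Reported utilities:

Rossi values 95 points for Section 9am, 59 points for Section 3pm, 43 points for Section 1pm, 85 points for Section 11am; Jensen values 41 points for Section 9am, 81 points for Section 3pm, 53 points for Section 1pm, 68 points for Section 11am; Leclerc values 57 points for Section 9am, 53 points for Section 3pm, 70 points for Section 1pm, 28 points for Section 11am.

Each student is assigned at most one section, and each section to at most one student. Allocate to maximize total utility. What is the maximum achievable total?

Optimal: Rossi→Section 9am (95 points), Jensen→Section 3pm (81 points), Leclerc→Section 1pm (70 points) — total 95+81+70 = 246 points.
Swapping Leclerc↔Jensen (Leclerc→Section 3pm 53 points, Jensen→Section 1pm 53 points) loses 45.

Max total: 246 points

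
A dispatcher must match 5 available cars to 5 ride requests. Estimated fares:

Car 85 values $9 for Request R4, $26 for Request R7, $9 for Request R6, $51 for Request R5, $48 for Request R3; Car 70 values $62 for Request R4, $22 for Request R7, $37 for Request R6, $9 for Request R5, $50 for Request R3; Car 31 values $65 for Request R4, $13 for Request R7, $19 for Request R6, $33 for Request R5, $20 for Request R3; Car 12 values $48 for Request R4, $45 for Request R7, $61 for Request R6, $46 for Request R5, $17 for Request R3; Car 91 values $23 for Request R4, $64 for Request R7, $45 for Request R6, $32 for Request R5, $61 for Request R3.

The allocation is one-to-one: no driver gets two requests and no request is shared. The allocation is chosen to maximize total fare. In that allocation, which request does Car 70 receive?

Car 70 receives Request R3.

This is the linear assignment problem.
Optimal: Car 85→Request R5 ($51), Car 70→Request R3 ($50), Car 31→Request R4 ($65), Car 12→Request R6 ($61), Car 91→Request R7 ($64) — total 51+50+65+61+64 = $291.
Row-greedy (each driver in turn takes its best remaining request) gives $258, worse by 33.
Next-best assignment: Car 85→Request R3, Car 70→Request R4, Car 31→Request R5, Car 12→Request R6, Car 91→Request R7 = $268.
Swapping Car 31↔Car 91 (Car 31→Request R7 $13, Car 91→Request R4 $23) loses 93.
Every other assignment is strictly worse.
Car 70's own top request is Request R4 ($62), but forcing Car 70→Request R4 and reassigning the rest optimally gives only $268 — worse by 23.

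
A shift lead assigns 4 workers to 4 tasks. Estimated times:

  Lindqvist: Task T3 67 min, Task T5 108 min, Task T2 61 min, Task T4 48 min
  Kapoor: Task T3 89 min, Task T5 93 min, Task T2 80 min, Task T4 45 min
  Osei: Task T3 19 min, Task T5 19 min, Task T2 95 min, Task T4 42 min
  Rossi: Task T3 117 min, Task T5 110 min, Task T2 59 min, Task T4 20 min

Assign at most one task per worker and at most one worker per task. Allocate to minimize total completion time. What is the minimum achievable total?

Min total: 186 min

This is a one-to-one assignment (minimum-cost bipartite matching).
Optimal: Lindqvist→Task T3 (67 min), Kapoor→Task T2 (80 min), Osei→Task T5 (19 min), Rossi→Task T4 (20 min) — total 67+80+19+20 = 186 min.
Every other assignment is strictly worse.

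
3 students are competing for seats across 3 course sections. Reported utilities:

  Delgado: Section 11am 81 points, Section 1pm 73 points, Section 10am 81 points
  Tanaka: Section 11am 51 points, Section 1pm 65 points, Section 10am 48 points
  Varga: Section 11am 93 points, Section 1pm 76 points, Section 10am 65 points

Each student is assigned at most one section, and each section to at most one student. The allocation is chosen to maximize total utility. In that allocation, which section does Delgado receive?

Delgado receives Section 10am.

This is the linear assignment problem.
Optimal: Delgado→Section 10am (81 points), Tanaka→Section 1pm (65 points), Varga→Section 11am (93 points) — total 81+65+93 = 239 points.
No other one-to-one assignment exceeds 239 points.
Delgado's own top section is Section 11am (81 points), but forcing Delgado→Section 11am and reassigning the rest optimally gives only 211 points — worse by 28.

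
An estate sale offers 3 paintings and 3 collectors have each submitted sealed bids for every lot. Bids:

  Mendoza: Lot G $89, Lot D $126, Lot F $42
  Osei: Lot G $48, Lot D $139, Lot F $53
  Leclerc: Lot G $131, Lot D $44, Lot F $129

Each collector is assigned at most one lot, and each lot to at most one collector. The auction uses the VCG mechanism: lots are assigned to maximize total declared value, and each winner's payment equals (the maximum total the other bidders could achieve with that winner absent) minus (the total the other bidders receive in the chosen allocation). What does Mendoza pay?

Efficient allocation: Mendoza→Lot G ($89), Osei→Lot D ($139), Leclerc→Lot F ($129); total welfare W = $357.
Mendoza receives Lot G at value $89, so the others get W − 89 = $268.
Without Mendoza: best allocation of the remaining 2 bidders over all 3 lots is Osei→Lot D ($139), Leclerc→Lot G ($131), total $270.
VCG payment = (others' best without Mendoza) − (others' welfare with Mendoza) = 270 − 268 = $2.

Mendoza pays $2.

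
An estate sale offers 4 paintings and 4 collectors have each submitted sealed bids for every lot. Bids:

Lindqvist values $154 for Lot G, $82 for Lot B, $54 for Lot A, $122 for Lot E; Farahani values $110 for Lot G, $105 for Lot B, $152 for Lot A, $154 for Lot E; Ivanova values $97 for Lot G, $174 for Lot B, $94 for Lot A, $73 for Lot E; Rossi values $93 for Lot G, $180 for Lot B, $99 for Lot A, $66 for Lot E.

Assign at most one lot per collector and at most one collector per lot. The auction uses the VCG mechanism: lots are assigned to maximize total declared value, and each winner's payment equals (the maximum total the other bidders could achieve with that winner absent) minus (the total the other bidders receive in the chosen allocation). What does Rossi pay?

Rossi pays $80.

Efficient allocation: Lindqvist→Lot G ($154), Farahani→Lot E ($154), Ivanova→Lot A ($94), Rossi→Lot B ($180); total welfare W = $582.
Rossi receives Lot B at value $180, so the others get W − 180 = $402.
Without Rossi: best allocation of the remaining 3 bidders over all 4 lots is Lindqvist→Lot G ($154), Farahani→Lot E ($154), Ivanova→Lot B ($174), total $482.
VCG payment = (others' best without Rossi) − (others' welfare with Rossi) = 482 − 402 = $80.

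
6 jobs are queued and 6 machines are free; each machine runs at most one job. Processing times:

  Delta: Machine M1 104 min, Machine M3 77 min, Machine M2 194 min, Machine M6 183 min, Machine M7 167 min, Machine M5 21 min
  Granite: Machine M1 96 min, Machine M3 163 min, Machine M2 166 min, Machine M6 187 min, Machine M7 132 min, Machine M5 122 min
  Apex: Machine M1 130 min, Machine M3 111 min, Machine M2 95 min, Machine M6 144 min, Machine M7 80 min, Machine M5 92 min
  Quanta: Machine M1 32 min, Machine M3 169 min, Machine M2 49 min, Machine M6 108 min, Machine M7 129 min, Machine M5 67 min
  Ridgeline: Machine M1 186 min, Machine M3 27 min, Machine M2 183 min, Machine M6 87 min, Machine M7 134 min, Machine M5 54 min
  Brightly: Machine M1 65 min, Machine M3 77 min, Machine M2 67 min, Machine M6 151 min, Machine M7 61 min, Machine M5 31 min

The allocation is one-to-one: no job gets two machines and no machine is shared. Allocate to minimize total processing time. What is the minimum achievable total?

Min total: 398 min

Optimal: Delta→Machine M5 (21 min), Granite→Machine M1 (96 min), Apex→Machine M6 (144 min), Quanta→Machine M2 (49 min), Ridgeline→Machine M3 (27 min), Brightly→Machine M7 (61 min) — total 21+96+144+49+27+61 = 398 min.
Min-entry greedy (repeatedly take the single cheapest remaining cell) gives 423 min, worse by 25.
Next-best assignment: Delta→Machine M5, Granite→Machine M1, Apex→Machine M7, Quanta→Machine M6, Ridgeline→Machine M3, Brightly→Machine M2 = 399 min.
Swapping Apex↔Brightly (Apex→Machine M7 80 min, Brightly→Machine M6 151 min) adds 26.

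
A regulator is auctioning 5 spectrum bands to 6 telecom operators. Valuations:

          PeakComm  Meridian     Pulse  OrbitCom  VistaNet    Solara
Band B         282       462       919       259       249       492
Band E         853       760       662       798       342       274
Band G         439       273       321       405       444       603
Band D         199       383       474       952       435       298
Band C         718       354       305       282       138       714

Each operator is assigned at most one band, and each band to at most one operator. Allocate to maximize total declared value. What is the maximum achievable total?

Optimal: Pulse→Band B ($919M), Meridian→Band E ($760M), Solara→Band G ($603M), OrbitCom→Band D ($952M), PeakComm→Band C ($718M) — total 919+760+603+952+718 = $3952M.
Column-greedy (each band in turn goes to its best remaining operator) gives $3681M, worse by 271.

Maximum total: $3952M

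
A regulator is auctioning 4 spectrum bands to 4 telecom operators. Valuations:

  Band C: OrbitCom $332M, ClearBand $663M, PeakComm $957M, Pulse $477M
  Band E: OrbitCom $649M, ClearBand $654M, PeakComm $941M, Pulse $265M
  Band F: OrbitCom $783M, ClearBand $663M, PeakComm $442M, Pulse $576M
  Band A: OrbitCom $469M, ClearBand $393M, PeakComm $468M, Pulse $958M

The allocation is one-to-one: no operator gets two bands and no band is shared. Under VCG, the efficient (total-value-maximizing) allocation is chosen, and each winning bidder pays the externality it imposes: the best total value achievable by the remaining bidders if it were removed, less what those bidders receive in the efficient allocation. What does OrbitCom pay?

OrbitCom pays $9M.

Efficient allocation: OrbitCom→Band F ($783M), ClearBand→Band E ($654M), PeakComm→Band C ($957M), Pulse→Band A ($958M); total welfare W = $3352M.
OrbitCom receives Band F at value $783M, so the others get W − 783 = $2569M.
Without OrbitCom: best allocation of the remaining 3 bidders over all 4 bands is ClearBand→Band F ($663M), PeakComm→Band C ($957M), Pulse→Band A ($958M), total $2578M.
VCG payment = (others' best without OrbitCom) − (others' welfare with OrbitCom) = 2578 − 2569 = $9M.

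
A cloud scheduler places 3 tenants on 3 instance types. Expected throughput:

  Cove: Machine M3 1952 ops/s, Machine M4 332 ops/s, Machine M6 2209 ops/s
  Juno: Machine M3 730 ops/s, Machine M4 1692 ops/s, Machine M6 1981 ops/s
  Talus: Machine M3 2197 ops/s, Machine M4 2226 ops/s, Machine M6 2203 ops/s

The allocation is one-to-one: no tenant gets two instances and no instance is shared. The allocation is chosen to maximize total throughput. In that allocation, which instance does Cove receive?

Optimal: Cove→Machine M3 (1952 ops/s), Juno→Machine M6 (1981 ops/s), Talus→Machine M4 (2226 ops/s) — total 1952+1981+2226 = 6159 ops/s.
Column-greedy (each instance in turn goes to its best remaining tenant) gives 6098 ops/s, worse by 61.
Swapping Juno↔Cove (Juno→Machine M3 730 ops/s, Cove→Machine M6 2209 ops/s) loses 994.
Cove's own top instance is Machine M6 (2209 ops/s), but forcing Cove→Machine M6 and reassigning the rest optimally gives only 6098 ops/s — worse by 61.

Cove receives Machine M3.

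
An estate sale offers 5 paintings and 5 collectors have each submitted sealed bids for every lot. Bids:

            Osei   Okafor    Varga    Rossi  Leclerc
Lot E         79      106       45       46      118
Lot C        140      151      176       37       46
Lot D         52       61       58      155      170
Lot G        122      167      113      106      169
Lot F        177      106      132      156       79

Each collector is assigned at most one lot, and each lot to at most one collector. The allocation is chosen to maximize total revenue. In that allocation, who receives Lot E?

Optimal: Osei→Lot F ($177), Okafor→Lot G ($167), Varga→Lot C ($176), Rossi→Lot D ($155), Leclerc→Lot E ($118) — total 177+167+176+155+118 = $793.
Max-entry greedy (repeatedly take the single best remaining cell) gives $736, worse by 57.
No other one-to-one assignment exceeds $793.
Leclerc's own top lot is Lot D ($170), but forcing Leclerc→Lot D and reassigning the rest optimally gives only $748 — worse by 45.

Leclerc receives Lot E.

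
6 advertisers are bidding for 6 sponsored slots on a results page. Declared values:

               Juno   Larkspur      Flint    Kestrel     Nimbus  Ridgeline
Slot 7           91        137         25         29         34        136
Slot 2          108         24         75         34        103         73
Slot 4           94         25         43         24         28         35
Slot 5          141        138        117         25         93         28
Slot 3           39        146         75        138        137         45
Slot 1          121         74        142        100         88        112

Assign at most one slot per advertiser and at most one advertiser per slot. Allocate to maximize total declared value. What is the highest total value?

Optimal: Juno→Slot 4 ($94), Larkspur→Slot 5 ($138), Flint→Slot 1 ($142), Kestrel→Slot 3 ($138), Nimbus→Slot 2 ($103), Ridgeline→Slot 7 ($136) — total 94+138+142+138+103+136 = $751.
Row-greedy (each advertiser in turn takes its best remaining slot) gives $532, worse by 219.

Max total: $751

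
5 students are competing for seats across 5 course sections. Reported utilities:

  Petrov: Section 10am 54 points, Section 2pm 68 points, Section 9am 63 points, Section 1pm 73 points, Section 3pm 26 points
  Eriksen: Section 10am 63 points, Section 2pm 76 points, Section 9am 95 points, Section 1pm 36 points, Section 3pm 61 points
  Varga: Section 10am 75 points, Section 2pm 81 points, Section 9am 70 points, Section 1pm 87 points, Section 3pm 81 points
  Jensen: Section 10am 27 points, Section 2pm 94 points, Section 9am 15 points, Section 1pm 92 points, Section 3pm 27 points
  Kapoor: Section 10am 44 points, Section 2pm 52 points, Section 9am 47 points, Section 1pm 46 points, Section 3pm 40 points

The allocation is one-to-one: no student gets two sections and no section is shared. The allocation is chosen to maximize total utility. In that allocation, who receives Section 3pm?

Optimal: Petrov→Section 1pm (73 points), Eriksen→Section 9am (95 points), Varga→Section 3pm (81 points), Jensen→Section 2pm (94 points), Kapoor→Section 10am (44 points) — total 73+95+81+94+44 = 387 points.
Max-entry greedy (repeatedly take the single best remaining cell) gives 370 points, worse by 17.
Varga's own top section is Section 1pm (87 points), but forcing Varga→Section 1pm and reassigning the rest optimally gives only 370 points — worse by 17.

Varga receives Section 3pm.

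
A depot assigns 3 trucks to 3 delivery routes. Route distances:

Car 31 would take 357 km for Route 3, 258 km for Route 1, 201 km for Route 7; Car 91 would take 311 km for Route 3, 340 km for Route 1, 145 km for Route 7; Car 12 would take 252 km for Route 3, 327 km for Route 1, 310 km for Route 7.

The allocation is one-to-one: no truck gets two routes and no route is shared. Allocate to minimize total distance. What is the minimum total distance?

Optimal: Car 31→Route 1 (258 km), Car 91→Route 7 (145 km), Car 12→Route 3 (252 km) — total 258+145+252 = 655 km.
Row-greedy (each truck in turn takes its cheapest remaining route) gives 839 km, worse by 184.
Swapping Car 31↔Car 91 (Car 31→Route 7 201 km, Car 91→Route 1 340 km) adds 138.

Min total: 655 km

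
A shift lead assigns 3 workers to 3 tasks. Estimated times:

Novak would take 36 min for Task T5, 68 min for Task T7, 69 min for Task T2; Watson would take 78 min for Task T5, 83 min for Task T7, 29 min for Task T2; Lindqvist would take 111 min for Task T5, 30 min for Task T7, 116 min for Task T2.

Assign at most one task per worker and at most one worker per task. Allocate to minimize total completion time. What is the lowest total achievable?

Min total: 95 min

Optimal: Novak→Task T5 (36 min), Watson→Task T2 (29 min), Lindqvist→Task T7 (30 min) — total 36+29+30 = 95 min.
Every other assignment is strictly worse.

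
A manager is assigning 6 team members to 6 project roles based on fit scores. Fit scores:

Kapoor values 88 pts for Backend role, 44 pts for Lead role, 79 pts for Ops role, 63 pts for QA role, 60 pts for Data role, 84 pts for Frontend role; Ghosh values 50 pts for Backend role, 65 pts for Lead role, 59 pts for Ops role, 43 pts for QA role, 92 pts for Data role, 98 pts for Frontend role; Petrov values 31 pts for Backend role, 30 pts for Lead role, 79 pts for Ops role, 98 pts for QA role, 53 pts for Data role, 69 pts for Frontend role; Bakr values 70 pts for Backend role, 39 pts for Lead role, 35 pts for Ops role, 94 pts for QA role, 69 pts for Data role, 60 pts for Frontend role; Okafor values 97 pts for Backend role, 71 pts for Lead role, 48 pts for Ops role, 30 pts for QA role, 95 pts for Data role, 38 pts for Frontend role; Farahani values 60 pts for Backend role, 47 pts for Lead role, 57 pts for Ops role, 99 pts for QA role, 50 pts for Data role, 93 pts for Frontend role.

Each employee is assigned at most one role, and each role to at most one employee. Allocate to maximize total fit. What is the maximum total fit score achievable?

This is the linear assignment problem.
Optimal: Kapoor→Backend role (88 pts), Ghosh→Data role (92 pts), Petrov→Ops role (79 pts), Bakr→QA role (94 pts), Okafor→Lead role (71 pts), Farahani→Frontend role (93 pts) — total 88+92+79+94+71+93 = 517 pts.
Row-greedy (each employee in turn takes its best remaining role) gives 481 pts, worse by 36.
Swapping Ghosh↔Kapoor (Ghosh→Backend role 50 pts, Kapoor→Data role 60 pts) loses 70.

Max total: 517 pts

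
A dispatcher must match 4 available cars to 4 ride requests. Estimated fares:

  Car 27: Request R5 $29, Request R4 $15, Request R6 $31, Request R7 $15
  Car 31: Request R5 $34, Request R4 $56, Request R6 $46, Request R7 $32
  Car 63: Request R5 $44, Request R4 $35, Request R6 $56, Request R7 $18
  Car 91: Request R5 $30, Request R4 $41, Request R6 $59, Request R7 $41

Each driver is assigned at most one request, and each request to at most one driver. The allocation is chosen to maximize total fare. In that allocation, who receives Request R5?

Car 27 receives Request R5.

This is a one-to-one assignment (maximum-weight bipartite matching).
Optimal: Car 27→Request R5 ($29), Car 31→Request R4 ($56), Car 63→Request R6 ($56), Car 91→Request R7 ($41) — total 29+56+56+41 = $182.
Column-greedy (each request in turn goes to its best remaining driver) gives $174, worse by 8.
Car 27's own top request is Request R6 ($31), but forcing Car 27→Request R6 and reassigning the rest optimally gives only $172 — worse by 10.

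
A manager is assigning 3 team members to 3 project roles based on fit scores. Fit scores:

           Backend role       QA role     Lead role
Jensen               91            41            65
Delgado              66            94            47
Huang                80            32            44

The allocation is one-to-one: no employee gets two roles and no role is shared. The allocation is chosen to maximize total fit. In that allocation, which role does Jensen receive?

Jensen receives Lead role.

Optimal: Jensen→Lead role (65 pts), Delgado→QA role (94 pts), Huang→Backend role (80 pts) — total 65+94+80 = 239 pts.
Column-greedy (each role in turn goes to its best remaining employee) gives 229 pts, worse by 10.
Next-best assignment: Jensen→Backend role, Delgado→QA role, Huang→Lead role = 229 pts.
Jensen's own top role is Backend role (91 pts), but forcing Jensen→Backend role and reassigning the rest optimally gives only 229 pts — worse by 10.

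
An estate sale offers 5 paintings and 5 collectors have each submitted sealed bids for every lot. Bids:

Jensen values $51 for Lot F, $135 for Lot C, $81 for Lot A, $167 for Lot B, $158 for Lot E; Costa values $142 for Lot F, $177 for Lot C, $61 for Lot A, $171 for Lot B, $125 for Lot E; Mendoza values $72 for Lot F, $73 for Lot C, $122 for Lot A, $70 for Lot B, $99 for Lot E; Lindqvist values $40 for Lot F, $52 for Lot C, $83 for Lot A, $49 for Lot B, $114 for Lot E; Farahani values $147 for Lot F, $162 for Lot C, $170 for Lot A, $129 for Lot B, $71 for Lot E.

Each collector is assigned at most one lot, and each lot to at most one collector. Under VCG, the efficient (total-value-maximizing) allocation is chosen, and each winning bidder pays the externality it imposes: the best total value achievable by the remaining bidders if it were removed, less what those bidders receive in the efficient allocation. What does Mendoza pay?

Efficient allocation: Jensen→Lot B ($167), Costa→Lot C ($177), Mendoza→Lot A ($122), Lindqvist→Lot E ($114), Farahani→Lot F ($147); total welfare W = $727.
Mendoza receives Lot A at value $122, so the others get W − 122 = $605.
Without Mendoza: best allocation of the remaining 4 bidders over all 5 lots is Jensen→Lot B ($167), Costa→Lot C ($177), Lindqvist→Lot E ($114), Farahani→Lot A ($170), total $628.
VCG payment = (others' best without Mendoza) − (others' welfare with Mendoza) = 628 − 605 = $23.

Mendoza pays $23.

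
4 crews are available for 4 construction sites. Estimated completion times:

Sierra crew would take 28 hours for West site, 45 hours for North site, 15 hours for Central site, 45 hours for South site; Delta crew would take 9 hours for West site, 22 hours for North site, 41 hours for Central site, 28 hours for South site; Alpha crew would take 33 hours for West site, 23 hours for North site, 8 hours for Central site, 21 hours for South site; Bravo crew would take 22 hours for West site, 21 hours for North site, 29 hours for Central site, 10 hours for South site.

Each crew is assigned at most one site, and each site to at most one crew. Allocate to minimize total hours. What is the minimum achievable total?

Min total: 57 hours

Optimal: Sierra crew→Central site (15 hours), Delta crew→West site (9 hours), Alpha crew→North site (23 hours), Bravo crew→South site (10 hours) — total 15+9+23+10 = 57 hours.
Next-best assignment: Sierra crew→Central site, Delta crew→West site, Alpha crew→South site, Bravo crew→North site = 66 hours.
Checked against all permutations: 57 hours is optimal.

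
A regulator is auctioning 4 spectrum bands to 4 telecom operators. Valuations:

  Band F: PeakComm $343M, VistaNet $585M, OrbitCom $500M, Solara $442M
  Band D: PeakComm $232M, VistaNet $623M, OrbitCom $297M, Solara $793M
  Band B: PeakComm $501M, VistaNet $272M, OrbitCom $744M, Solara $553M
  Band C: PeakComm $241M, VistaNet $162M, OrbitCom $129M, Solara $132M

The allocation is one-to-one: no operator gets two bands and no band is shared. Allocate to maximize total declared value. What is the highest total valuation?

Max total: $2363M

Treat this as an assignment problem: match each operator to one band.
Optimal: PeakComm→Band C ($241M), VistaNet→Band F ($585M), OrbitCom→Band B ($744M), Solara→Band D ($793M) — total 241+585+744+793 = $2363M.
Row-greedy (each operator in turn takes its best remaining band) gives $1756M, worse by 607.
Next-best assignment: PeakComm→Band C, VistaNet→Band D, OrbitCom→Band B, Solara→Band F = $2050M.
No other one-to-one assignment exceeds $2363M.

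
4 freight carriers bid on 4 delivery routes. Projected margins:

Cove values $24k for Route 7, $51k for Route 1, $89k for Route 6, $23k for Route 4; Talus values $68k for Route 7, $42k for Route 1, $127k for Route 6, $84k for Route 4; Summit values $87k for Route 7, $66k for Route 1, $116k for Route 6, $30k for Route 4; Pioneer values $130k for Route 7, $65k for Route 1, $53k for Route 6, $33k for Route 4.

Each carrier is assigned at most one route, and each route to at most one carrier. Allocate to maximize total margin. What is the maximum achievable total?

Max total: $381k

Optimal: Cove→Route 1 ($51k), Talus→Route 4 ($84k), Summit→Route 6 ($116k), Pioneer→Route 7 ($130k) — total 51+84+116+130 = $381k.
Column-greedy (each route in turn goes to its best remaining carrier) gives $346k, worse by 35.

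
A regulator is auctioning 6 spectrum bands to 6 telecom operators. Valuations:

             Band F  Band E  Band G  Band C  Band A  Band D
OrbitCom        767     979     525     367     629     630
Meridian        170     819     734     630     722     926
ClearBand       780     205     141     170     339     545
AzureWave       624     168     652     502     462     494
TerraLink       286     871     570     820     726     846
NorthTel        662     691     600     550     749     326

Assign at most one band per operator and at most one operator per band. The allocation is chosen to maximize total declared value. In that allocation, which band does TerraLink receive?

Optimal: OrbitCom→Band E ($979M), Meridian→Band D ($926M), ClearBand→Band F ($780M), AzureWave→Band G ($652M), TerraLink→Band C ($820M), NorthTel→Band A ($749M) — total 979+926+780+652+820+749 = $4906M.
Column-greedy (each band in turn goes to its best remaining operator) gives $4556M, worse by 350.
Next-best assignment: OrbitCom→Band E, Meridian→Band C, ClearBand→Band F, AzureWave→Band G, TerraLink→Band D, NorthTel→Band A = $4636M.
No other one-to-one assignment exceeds $4906M.
TerraLink's own top band is Band E ($871M), but forcing TerraLink→Band E and reassigning the rest optimally gives only $4408M — worse by 498.

TerraLink receives Band C.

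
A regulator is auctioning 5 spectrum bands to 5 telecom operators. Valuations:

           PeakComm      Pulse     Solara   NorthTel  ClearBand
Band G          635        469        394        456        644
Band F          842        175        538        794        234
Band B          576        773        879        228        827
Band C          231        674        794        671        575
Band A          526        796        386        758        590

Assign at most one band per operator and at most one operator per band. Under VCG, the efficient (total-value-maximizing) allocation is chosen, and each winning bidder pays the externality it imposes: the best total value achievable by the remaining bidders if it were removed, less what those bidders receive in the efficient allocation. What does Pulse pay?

Efficient allocation: PeakComm→Band G ($635M), Pulse→Band A ($796M), Solara→Band C ($794M), NorthTel→Band F ($794M), ClearBand→Band B ($827M); total welfare W = $3846M.
Pulse receives Band A at value $796M, so the others get W − 796 = $3050M.
Without Pulse: best allocation of the remaining 4 bidders over all 5 bands is PeakComm→Band F ($842M), Solara→Band C ($794M), NorthTel→Band A ($758M), ClearBand→Band B ($827M), total $3221M.
VCG payment = (others' best without Pulse) − (others' welfare with Pulse) = 3221 − 3050 = $171M.

Pulse pays $171M.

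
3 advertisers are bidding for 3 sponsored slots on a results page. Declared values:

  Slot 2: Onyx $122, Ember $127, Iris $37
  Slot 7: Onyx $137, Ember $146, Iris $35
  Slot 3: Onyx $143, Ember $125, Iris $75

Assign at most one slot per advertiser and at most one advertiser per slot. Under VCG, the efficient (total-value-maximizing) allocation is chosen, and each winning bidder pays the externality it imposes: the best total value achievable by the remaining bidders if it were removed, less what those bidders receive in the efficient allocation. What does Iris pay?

Efficient allocation: Onyx→Slot 2 ($122), Ember→Slot 7 ($146), Iris→Slot 3 ($75); total welfare W = $343.
Iris receives Slot 3 at value $75, so the others get W − 75 = $268.
Without Iris: best allocation of the remaining 2 bidders over all 3 slots is Onyx→Slot 3 ($143), Ember→Slot 7 ($146), total $289.
VCG payment = (others' best without Iris) − (others' welfare with Iris) = 289 − 268 = $21.

Iris pays $21.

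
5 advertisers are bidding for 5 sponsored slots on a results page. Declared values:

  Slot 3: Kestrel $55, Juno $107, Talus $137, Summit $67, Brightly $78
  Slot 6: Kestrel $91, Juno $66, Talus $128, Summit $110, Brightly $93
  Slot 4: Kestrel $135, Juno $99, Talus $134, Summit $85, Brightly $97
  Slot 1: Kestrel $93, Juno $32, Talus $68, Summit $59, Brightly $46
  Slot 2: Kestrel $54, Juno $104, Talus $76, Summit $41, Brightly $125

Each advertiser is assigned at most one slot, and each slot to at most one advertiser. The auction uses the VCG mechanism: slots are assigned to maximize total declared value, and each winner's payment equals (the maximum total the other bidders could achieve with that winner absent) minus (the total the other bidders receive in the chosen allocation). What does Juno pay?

Juno pays $45.

Efficient allocation: Kestrel→Slot 1 ($93), Juno→Slot 3 ($107), Talus→Slot 4 ($134), Summit→Slot 6 ($110), Brightly→Slot 2 ($125); total welfare W = $569.
Juno receives Slot 3 at value $107, so the others get W − 107 = $462.
Without Juno: best allocation of the remaining 4 bidders over all 5 slots is Kestrel→Slot 4 ($135), Talus→Slot 3 ($137), Summit→Slot 6 ($110), Brightly→Slot 2 ($125), total $507.
VCG payment = (others' best without Juno) − (others' welfare with Juno) = 507 − 462 = $45.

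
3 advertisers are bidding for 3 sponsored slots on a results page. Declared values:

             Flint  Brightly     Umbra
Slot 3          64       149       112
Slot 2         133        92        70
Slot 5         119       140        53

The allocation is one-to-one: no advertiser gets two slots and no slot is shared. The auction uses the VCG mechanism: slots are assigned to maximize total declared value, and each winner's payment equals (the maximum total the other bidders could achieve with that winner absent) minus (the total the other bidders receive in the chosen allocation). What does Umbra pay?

Umbra pays $9.

Efficient allocation: Flint→Slot 2 ($133), Brightly→Slot 5 ($140), Umbra→Slot 3 ($112); total welfare W = $385.
Umbra receives Slot 3 at value $112, so the others get W − 112 = $273.
Without Umbra: best allocation of the remaining 2 bidders over all 3 slots is Flint→Slot 2 ($133), Brightly→Slot 3 ($149), total $282.
VCG payment = (others' best without Umbra) − (others' welfare with Umbra) = 282 − 273 = $9.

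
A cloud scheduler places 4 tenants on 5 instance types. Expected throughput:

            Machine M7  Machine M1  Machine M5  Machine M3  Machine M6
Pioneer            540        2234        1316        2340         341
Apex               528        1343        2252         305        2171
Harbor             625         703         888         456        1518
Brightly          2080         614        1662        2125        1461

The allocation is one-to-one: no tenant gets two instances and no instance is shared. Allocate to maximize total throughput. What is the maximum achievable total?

Max total: 8190 ops/s

Optimal: Pioneer→Machine M3 (2340 ops/s), Apex→Machine M5 (2252 ops/s), Harbor→Machine M6 (1518 ops/s), Brightly→Machine M7 (2080 ops/s) — total 2340+2252+1518+2080 = 8190 ops/s.
Column-greedy (each instance in turn goes to its best remaining tenant) gives 7022 ops/s, worse by 1168.
Next-best assignment: Pioneer→Machine M1, Apex→Machine M5, Harbor→Machine M6, Brightly→Machine M3 = 8129 ops/s.
Checked against all permutations: 8190 ops/s is optimal.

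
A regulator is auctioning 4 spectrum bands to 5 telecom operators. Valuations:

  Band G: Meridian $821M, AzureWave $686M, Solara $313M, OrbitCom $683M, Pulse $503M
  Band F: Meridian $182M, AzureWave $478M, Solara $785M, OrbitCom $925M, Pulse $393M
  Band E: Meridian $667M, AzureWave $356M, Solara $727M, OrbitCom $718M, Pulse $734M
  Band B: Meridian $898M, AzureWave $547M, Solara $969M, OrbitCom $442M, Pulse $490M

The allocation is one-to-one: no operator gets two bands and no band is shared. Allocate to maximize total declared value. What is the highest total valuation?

Max total: $3449M

This is a one-to-one assignment (maximum-weight bipartite matching).
Optimal: Meridian→Band G ($821M), OrbitCom→Band F ($925M), Pulse→Band E ($734M), Solara→Band B ($969M) — total 821+925+734+969 = $3449M.
Row-greedy (each operator in turn takes its best remaining band) gives $3087M, worse by 362.
Swapping Pulse↔Meridian (Pulse→Band G $503M, Meridian→Band E $667M) loses 385.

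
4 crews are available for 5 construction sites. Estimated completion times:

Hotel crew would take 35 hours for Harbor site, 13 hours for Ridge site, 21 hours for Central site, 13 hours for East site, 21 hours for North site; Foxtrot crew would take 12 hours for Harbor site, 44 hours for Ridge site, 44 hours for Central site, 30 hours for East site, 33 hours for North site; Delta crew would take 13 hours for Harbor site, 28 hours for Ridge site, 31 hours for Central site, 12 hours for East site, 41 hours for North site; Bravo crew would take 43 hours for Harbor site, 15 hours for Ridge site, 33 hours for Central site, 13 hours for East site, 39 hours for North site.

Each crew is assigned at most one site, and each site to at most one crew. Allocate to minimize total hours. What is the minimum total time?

Optimal: Hotel crew→Central site (21 hours), Foxtrot crew→Harbor site (12 hours), Delta crew→East site (12 hours), Bravo crew→Ridge site (15 hours) — total 21+12+12+15 = 60 hours.
Column-greedy (each site in turn goes to its cheapest remaining crew) gives 69 hours, worse by 9.
No other one-to-one assignment undercuts 60 hours.

Min total: 60 hours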